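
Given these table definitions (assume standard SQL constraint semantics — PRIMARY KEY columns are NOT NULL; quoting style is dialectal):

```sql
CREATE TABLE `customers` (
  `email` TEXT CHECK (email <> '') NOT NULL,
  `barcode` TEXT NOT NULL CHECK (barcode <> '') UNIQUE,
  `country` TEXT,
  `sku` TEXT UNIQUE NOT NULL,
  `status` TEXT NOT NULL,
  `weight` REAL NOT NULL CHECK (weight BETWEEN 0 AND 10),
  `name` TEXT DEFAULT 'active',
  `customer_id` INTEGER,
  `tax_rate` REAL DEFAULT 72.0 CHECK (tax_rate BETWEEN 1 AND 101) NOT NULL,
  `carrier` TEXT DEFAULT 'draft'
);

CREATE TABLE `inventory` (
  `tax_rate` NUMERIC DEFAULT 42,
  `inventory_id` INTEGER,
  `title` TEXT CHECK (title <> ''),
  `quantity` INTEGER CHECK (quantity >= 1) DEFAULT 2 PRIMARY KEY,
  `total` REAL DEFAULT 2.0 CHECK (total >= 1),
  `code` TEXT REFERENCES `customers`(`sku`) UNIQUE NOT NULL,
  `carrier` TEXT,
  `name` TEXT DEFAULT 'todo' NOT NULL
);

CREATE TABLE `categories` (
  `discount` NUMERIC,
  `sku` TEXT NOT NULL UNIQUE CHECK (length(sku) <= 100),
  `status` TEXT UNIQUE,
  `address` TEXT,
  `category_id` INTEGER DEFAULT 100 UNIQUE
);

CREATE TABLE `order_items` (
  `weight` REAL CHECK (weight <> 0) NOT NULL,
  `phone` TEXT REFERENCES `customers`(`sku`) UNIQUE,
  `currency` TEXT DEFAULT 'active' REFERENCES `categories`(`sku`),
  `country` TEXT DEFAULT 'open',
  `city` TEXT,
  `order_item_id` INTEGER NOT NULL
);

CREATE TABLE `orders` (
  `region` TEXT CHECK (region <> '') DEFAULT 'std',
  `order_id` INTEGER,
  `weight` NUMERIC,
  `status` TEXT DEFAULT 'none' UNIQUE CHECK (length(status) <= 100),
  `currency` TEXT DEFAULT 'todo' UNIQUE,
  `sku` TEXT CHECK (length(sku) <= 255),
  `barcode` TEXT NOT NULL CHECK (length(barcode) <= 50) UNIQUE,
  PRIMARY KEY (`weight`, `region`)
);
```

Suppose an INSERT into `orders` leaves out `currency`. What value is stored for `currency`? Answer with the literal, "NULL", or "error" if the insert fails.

currency has an explicit DEFAULT 'todo'.
When the column is omitted from an INSERT, that default is used.

'todo'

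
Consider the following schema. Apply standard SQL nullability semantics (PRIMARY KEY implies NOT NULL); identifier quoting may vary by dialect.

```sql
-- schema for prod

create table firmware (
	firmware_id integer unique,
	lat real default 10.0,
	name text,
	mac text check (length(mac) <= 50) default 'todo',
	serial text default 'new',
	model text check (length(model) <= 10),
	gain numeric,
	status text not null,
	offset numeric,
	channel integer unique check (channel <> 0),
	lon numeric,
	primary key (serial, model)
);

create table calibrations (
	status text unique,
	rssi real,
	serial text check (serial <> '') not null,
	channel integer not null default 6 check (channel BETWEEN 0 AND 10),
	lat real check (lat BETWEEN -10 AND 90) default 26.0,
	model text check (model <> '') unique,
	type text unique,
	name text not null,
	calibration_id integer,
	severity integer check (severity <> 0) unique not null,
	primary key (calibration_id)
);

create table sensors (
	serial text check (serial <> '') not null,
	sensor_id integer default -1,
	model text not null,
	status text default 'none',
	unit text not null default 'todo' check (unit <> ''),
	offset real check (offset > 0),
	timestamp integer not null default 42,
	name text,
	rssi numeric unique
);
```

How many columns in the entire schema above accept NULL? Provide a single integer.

firmware: 8 nullable (firmware_id, lat, name, mac, gain, offset, channel, lon — PK (serial, model) and explicit NOT NULL columns excluded).
calibrations: 5 nullable (status, rssi, lat, model, type — PK (calibration_id) and explicit NOT NULL columns excluded).
sensors: 5 nullable (sensor_id, status, offset, name, rssi — PK none and explicit NOT NULL columns excluded).
Total: 8 + 5 + 5 = 18.

18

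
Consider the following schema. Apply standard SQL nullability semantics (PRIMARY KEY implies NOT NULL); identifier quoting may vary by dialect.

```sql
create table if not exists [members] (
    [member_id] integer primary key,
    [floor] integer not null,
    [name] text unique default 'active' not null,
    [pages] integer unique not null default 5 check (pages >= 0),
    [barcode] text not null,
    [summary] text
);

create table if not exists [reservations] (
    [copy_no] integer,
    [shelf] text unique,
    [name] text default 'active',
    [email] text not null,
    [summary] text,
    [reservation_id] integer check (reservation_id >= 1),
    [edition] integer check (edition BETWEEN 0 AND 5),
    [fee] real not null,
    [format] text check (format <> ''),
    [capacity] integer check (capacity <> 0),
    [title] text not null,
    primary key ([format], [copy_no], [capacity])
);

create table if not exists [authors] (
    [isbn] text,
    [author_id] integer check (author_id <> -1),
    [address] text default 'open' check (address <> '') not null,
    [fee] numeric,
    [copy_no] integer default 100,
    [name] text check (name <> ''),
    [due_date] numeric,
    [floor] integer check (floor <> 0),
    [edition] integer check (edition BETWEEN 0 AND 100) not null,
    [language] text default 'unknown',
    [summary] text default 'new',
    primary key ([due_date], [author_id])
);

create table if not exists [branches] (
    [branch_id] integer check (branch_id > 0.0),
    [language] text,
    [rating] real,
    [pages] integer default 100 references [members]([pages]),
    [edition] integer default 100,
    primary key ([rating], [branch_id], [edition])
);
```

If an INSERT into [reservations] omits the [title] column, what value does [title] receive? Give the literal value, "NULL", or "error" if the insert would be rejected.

title has no DEFAULT clause.
Omitting it would insert NULL, but it is declared NOT NULL, so the INSERT fails.

error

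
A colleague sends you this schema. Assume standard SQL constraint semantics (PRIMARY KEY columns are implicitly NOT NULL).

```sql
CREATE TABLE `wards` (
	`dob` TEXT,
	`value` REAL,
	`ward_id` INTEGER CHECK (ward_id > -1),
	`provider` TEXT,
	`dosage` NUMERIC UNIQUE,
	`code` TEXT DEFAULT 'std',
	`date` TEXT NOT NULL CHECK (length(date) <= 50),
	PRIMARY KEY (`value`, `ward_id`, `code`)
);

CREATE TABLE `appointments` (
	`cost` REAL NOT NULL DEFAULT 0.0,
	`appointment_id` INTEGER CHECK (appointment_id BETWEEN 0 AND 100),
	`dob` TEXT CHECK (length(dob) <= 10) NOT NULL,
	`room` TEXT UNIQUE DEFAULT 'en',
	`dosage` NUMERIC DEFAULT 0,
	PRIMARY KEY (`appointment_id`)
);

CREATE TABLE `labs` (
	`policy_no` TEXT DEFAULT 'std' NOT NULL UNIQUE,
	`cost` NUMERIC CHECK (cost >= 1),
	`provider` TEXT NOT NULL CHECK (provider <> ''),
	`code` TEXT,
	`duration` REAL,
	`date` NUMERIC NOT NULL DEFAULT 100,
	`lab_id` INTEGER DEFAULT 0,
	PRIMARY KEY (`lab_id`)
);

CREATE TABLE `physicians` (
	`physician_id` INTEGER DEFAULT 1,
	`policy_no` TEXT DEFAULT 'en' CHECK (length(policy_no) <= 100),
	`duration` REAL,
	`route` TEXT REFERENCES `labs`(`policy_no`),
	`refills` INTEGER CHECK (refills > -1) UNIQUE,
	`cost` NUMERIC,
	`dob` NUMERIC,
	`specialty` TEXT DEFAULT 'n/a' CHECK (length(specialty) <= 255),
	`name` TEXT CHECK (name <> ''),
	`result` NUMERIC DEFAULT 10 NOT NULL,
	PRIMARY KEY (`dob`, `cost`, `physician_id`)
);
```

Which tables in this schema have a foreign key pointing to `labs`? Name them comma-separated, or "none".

- physicians.route references labs(policy_no).

physicians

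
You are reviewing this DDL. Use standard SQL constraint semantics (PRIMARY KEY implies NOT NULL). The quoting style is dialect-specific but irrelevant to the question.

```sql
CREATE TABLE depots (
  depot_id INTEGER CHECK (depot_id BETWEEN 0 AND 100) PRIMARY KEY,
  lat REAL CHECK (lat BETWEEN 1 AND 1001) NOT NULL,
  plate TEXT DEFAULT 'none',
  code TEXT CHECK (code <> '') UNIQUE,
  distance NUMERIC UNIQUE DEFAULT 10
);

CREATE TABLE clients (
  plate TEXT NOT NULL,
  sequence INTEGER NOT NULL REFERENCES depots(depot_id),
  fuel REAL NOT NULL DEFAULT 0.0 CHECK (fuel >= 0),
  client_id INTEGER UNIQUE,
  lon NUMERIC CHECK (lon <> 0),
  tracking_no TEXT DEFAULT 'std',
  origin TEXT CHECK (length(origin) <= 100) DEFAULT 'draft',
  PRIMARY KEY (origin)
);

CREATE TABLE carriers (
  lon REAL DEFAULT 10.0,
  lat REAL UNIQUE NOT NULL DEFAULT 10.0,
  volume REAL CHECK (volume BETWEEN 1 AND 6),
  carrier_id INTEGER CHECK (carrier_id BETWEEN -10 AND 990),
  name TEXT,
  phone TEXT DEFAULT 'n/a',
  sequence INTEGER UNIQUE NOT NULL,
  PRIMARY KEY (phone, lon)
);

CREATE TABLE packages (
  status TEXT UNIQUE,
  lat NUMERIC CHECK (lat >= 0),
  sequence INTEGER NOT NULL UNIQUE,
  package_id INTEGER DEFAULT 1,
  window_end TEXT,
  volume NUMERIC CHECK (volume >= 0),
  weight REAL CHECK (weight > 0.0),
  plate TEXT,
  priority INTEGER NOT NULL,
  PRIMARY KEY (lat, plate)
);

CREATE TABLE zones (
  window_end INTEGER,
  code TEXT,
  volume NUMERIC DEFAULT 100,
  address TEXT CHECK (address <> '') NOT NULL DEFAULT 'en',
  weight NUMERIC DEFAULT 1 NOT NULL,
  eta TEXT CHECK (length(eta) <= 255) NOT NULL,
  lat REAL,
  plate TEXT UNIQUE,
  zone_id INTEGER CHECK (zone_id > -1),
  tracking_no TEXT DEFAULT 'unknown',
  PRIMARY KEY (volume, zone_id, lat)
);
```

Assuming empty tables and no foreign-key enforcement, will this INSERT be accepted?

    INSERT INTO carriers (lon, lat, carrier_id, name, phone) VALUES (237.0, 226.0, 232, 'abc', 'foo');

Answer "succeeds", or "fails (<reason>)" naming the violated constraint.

fails (NOT NULL on sequence)

sequence is omitted from the column list and has no DEFAULT, so it would receive NULL.
But sequence is declared NOT NULL.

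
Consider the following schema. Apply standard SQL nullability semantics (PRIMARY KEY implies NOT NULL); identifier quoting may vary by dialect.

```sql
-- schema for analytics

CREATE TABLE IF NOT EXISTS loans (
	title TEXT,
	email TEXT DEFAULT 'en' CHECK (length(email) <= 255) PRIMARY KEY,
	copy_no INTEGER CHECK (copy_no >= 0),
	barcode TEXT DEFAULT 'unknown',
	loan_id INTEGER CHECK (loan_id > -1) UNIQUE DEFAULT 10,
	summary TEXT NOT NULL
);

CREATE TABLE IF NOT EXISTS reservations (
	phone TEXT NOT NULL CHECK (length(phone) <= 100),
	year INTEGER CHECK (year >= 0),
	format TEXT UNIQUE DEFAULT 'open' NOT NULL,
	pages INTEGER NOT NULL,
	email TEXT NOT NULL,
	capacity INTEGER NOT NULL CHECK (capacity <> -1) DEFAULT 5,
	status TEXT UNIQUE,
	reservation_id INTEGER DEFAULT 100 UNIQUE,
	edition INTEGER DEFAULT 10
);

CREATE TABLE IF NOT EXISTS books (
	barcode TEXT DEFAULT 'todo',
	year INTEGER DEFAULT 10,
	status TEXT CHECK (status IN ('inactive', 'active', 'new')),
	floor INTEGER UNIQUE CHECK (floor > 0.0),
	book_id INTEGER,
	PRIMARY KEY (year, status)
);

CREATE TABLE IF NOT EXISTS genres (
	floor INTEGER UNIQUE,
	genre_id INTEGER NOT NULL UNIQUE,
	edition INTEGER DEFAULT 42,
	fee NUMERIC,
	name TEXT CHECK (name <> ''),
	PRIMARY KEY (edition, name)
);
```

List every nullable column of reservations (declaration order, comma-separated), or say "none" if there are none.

year, status, reservation_id, edition

- phone: declared NOT NULL → not nullable.
- year: CHECK does not forbid NULL (a CHECK constraint passes when its expression is NULL) → nullable.
- format: declared NOT NULL → not nullable.
- pages: declared NOT NULL → not nullable.
- email: declared NOT NULL → not nullable.
- capacity: declared NOT NULL → not nullable.
- status: UNIQUE does not imply NOT NULL → nullable.
- reservation_id: UNIQUE does not imply NOT NULL → nullable.
- edition: DEFAULT only fills an omitted column; an explicit NULL is still allowed → nullable.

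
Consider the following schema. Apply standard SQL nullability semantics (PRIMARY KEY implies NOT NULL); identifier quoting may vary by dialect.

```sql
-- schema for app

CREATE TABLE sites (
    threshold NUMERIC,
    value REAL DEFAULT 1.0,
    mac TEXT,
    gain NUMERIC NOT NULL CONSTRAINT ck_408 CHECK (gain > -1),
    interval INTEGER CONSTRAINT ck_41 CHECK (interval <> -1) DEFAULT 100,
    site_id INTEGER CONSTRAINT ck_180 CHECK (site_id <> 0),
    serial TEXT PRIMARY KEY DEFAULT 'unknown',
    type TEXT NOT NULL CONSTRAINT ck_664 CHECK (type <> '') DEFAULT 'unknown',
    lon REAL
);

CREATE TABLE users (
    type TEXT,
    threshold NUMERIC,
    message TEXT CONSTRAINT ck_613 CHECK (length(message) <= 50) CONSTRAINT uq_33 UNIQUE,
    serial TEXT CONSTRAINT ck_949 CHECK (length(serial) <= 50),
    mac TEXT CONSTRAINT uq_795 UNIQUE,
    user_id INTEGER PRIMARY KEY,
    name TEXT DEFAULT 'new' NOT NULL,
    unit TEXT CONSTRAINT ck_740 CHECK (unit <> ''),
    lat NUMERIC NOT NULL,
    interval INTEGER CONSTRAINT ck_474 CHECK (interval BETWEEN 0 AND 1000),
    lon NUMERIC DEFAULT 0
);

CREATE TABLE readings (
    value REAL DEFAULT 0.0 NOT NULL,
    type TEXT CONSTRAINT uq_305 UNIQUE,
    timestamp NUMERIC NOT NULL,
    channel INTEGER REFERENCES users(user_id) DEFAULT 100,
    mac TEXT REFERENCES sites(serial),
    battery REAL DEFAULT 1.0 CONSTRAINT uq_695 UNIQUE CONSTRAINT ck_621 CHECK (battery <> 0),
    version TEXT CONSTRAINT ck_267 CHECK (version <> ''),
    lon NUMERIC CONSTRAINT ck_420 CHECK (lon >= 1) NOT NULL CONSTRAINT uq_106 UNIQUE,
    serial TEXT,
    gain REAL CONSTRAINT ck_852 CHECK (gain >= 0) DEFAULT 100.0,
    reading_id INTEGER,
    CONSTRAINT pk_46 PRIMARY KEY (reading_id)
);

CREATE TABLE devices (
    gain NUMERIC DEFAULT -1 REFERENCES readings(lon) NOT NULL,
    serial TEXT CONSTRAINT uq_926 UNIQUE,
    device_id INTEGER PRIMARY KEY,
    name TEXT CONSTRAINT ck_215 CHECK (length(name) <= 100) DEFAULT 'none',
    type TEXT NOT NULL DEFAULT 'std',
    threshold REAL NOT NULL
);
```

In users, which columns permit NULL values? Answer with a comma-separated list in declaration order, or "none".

type, threshold, message, serial, mac, unit, interval, lon

- type: no NOT NULL constraint applies → nullable.
- threshold: no NOT NULL constraint applies → nullable.
- message: CHECK does not forbid NULL (a CHECK constraint passes when its expression is NULL) → nullable.
- serial: CHECK does not forbid NULL (a CHECK constraint passes when its expression is NULL) → nullable.
- mac: UNIQUE does not imply NOT NULL → nullable.
- user_id: part of the PRIMARY KEY, which implies NOT NULL → not nullable.
- name: declared NOT NULL → not nullable.
- unit: CHECK does not forbid NULL (a CHECK constraint passes when its expression is NULL) → nullable.
- lat: declared NOT NULL → not nullable.
- interval: CHECK does not forbid NULL (a CHECK constraint passes when its expression is NULL) → nullable.
- lon: DEFAULT only fills an omitted column; an explicit NULL is still allowed → nullable.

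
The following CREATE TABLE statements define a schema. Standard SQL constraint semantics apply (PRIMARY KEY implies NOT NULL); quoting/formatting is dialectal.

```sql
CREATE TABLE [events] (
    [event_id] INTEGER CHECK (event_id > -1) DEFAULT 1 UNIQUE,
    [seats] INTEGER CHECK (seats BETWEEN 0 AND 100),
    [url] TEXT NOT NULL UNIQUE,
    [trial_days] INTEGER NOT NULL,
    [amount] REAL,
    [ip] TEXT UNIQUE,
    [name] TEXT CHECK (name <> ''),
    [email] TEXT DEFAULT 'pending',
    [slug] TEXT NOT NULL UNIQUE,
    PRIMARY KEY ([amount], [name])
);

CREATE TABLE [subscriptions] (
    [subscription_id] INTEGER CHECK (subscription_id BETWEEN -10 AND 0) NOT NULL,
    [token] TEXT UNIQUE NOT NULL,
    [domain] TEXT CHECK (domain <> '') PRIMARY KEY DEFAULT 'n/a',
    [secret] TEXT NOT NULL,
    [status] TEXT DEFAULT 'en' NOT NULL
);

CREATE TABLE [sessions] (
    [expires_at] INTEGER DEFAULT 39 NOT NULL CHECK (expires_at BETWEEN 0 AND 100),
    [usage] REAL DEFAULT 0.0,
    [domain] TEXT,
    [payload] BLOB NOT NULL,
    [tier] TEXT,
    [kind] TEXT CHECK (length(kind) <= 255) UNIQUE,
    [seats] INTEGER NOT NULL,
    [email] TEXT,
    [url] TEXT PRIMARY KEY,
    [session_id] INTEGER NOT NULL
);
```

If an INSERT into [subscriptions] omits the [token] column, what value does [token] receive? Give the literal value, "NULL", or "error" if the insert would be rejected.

error

token has no DEFAULT clause.
Omitting it would insert NULL, but it is declared NOT NULL, so the INSERT fails.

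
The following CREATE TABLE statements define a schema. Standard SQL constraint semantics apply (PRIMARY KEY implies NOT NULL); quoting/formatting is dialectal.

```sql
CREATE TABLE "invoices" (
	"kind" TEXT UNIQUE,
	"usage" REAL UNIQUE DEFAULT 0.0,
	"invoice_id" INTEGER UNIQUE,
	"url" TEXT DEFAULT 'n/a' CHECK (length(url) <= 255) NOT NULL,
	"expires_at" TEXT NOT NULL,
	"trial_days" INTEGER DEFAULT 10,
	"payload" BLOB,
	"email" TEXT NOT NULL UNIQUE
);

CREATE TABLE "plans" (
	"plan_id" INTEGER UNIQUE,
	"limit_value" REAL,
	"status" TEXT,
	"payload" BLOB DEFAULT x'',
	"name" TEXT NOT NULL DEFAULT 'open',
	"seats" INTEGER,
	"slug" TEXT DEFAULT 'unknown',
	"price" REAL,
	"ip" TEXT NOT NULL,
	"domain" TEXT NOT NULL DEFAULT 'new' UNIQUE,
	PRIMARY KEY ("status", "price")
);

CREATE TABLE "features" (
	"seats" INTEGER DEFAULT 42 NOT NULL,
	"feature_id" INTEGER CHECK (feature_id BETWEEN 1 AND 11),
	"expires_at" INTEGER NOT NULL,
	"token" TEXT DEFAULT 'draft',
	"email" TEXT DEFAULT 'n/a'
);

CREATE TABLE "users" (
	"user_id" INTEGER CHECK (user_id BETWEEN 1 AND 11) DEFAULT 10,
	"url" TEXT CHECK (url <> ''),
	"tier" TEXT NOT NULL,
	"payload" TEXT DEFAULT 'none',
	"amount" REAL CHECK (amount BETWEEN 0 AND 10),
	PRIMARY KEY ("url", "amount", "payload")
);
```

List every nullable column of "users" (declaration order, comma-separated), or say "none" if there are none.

- user_id: CHECK does not forbid NULL (a CHECK constraint passes when its expression is NULL) → nullable.
- url: part of the PRIMARY KEY, which implies NOT NULL → not nullable.
- tier: declared NOT NULL → not nullable.
- payload: part of the PRIMARY KEY, which implies NOT NULL → not nullable.
- amount: part of the PRIMARY KEY, which implies NOT NULL → not nullable.

user_id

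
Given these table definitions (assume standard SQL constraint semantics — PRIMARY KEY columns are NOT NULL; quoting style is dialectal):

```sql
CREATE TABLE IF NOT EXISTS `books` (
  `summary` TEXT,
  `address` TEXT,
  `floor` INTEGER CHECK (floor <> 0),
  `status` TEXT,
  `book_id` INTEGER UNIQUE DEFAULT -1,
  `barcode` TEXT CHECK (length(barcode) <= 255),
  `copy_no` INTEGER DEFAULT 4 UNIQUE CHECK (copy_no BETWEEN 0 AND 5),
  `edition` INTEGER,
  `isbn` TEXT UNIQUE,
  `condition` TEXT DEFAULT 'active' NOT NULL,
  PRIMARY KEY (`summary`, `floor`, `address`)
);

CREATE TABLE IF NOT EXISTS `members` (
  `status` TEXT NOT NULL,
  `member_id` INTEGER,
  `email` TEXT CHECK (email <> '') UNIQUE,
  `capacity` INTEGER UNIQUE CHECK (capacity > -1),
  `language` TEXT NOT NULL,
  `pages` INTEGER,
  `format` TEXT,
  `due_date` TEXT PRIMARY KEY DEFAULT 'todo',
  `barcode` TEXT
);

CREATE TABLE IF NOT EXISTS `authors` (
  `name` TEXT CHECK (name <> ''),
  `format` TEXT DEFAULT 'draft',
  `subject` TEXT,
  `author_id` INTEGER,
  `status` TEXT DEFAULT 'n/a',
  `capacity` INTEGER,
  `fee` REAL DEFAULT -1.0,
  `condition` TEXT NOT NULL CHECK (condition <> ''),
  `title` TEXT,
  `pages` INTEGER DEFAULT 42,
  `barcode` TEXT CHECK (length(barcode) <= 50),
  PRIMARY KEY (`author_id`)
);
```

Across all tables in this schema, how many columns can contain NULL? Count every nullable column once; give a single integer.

books: 6 nullable (status, book_id, barcode, copy_no, edition, isbn — PK (summary, floor, address) and explicit NOT NULL columns excluded).
members: 6 nullable (member_id, email, capacity, pages, format, barcode — PK (due_date) and explicit NOT NULL columns excluded).
authors: 9 nullable (name, format, subject, status, capacity, fee, title, pages, barcode — PK (author_id) and explicit NOT NULL columns excluded).
Total: 6 + 6 + 9 = 21.

21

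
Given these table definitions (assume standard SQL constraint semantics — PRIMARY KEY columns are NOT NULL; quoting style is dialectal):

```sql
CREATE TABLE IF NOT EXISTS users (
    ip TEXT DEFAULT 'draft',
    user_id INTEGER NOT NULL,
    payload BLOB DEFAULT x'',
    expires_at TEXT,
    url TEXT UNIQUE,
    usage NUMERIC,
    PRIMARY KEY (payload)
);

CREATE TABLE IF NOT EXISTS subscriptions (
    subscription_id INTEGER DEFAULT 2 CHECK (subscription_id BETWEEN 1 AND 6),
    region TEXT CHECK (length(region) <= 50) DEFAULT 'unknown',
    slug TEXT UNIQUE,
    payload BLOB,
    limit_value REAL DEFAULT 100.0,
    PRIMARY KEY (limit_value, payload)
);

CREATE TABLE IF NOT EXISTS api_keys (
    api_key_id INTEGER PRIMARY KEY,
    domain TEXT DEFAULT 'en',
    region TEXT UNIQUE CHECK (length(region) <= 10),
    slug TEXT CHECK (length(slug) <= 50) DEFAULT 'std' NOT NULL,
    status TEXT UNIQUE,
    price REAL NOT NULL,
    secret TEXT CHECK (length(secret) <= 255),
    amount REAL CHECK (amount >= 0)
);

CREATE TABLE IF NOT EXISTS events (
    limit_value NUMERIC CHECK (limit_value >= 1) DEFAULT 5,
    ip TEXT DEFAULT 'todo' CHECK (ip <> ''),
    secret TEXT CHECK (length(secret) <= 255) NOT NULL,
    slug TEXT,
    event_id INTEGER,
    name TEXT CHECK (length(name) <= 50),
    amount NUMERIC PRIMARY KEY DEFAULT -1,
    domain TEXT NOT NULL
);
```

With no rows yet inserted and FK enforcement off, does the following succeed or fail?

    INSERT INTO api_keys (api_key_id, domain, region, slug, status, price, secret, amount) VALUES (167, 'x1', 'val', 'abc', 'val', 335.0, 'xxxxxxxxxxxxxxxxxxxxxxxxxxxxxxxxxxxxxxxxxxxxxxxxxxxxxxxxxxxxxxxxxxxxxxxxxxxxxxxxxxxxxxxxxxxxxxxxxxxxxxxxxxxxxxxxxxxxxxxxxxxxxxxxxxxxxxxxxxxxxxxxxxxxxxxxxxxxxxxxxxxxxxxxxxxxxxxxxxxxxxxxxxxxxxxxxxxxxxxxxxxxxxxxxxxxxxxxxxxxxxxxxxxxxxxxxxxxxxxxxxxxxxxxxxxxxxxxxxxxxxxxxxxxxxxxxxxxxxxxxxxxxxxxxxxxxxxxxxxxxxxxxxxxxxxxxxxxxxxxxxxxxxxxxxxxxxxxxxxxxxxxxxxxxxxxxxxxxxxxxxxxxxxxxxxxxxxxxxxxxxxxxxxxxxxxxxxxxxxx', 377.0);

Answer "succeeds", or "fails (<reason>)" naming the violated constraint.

The value 'xxxxxxxxxxxxxxxxxxxxxxxxxxxxxxxxxxxxxxxxxxxxxxxxxxxxxxxxxxxxxxxxxxxxxxxxxxxxxxxxxxxxxxxxxxxxxxxxxxxxxxxxxxxxxxxxxxxxxxxxxxxxxxxxxxxxxxxxxxxxxxxxxxxxxxxxxxxxxxxxxxxxxxxxxxxxxxxxxxxxxxxxxxxxxxxxxxxxxxxxxxxxxxxxxxxxxxxxxxxxxxxxxxxxxxxxxxxxxxxxxxxxxxxxxxxxxxxxxxxxxxxxxxxxxxxxxxxxxxxxxxxxxxxxxxxxxxxxxxxxxxxxxxxxxxxxxxxxxxxxxxxxxxxxxxxxxxxxxxxxxxxxxxxxxxxxxxxxxxxxxxxxxxxxxxxxxxxxxxxxxxxxxxxxxxxxxxxxxxxx' for secret violates CHECK (length(secret) <= 255).

fails (CHECK on secret)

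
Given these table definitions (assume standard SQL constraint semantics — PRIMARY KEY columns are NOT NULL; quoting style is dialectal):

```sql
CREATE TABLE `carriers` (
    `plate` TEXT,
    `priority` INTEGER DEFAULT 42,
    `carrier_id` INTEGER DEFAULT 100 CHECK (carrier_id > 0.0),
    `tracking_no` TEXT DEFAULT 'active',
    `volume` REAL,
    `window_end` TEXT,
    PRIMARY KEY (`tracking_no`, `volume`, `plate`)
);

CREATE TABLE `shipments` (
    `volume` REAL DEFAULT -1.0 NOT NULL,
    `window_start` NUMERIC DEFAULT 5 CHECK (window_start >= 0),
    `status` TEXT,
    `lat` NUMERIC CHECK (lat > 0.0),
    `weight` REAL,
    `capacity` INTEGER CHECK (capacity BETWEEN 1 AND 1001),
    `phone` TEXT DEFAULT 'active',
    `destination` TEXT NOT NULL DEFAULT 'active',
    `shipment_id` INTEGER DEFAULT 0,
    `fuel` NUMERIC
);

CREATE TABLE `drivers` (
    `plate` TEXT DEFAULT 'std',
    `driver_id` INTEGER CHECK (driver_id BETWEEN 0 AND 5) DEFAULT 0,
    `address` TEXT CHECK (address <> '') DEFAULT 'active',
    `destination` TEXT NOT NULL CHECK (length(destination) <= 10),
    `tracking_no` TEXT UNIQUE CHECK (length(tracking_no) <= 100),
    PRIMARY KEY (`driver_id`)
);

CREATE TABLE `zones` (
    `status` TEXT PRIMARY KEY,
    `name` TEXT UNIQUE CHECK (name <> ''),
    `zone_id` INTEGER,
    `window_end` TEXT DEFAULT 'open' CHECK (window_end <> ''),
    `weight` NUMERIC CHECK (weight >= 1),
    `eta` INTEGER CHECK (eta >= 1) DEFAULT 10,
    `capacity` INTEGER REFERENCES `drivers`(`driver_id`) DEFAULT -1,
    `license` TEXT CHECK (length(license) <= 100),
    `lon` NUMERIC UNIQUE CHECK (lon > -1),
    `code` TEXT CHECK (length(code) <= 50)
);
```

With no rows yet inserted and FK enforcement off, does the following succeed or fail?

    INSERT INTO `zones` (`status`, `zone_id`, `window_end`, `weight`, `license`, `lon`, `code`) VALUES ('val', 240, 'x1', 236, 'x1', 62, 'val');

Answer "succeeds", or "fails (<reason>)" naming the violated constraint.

NOT NULL columns: status is supplied.
CHECK constraints: 'x1' satisfies (window_end <> ''); 236 satisfies (weight >= 1); 'x1' satisfies (length(license) <= 100); 62 satisfies (lon > -1); 'val' satisfies (length(code) <= 50).
No constraint is violated.

succeeds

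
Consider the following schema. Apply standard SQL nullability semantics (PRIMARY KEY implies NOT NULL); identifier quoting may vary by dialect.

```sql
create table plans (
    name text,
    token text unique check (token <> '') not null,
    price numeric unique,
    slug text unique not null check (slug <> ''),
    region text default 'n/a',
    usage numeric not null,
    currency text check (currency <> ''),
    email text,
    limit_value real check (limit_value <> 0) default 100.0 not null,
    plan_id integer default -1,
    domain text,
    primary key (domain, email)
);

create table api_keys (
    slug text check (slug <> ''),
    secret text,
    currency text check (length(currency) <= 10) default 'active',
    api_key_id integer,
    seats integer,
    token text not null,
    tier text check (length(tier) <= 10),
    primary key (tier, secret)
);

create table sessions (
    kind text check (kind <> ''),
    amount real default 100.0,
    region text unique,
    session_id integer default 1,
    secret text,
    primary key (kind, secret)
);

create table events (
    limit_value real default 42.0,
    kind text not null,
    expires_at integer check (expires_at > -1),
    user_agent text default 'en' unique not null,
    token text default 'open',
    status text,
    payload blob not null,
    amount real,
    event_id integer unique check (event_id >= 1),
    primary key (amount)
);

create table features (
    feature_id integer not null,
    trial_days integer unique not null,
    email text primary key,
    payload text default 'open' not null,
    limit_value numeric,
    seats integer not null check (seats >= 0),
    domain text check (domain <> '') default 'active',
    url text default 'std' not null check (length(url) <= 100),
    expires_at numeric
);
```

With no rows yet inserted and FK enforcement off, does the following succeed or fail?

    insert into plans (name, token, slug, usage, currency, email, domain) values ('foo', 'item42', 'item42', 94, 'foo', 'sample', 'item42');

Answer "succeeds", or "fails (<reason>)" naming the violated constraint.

succeeds

NOT NULL columns: domain is supplied; email is supplied; limit_value defaults to 100.0; slug is supplied; token is supplied; usage is supplied.
CHECK constraints: 'item42' satisfies (token <> ''); 'item42' satisfies (slug <> ''); 'foo' satisfies (currency <> '').
No constraint is violated.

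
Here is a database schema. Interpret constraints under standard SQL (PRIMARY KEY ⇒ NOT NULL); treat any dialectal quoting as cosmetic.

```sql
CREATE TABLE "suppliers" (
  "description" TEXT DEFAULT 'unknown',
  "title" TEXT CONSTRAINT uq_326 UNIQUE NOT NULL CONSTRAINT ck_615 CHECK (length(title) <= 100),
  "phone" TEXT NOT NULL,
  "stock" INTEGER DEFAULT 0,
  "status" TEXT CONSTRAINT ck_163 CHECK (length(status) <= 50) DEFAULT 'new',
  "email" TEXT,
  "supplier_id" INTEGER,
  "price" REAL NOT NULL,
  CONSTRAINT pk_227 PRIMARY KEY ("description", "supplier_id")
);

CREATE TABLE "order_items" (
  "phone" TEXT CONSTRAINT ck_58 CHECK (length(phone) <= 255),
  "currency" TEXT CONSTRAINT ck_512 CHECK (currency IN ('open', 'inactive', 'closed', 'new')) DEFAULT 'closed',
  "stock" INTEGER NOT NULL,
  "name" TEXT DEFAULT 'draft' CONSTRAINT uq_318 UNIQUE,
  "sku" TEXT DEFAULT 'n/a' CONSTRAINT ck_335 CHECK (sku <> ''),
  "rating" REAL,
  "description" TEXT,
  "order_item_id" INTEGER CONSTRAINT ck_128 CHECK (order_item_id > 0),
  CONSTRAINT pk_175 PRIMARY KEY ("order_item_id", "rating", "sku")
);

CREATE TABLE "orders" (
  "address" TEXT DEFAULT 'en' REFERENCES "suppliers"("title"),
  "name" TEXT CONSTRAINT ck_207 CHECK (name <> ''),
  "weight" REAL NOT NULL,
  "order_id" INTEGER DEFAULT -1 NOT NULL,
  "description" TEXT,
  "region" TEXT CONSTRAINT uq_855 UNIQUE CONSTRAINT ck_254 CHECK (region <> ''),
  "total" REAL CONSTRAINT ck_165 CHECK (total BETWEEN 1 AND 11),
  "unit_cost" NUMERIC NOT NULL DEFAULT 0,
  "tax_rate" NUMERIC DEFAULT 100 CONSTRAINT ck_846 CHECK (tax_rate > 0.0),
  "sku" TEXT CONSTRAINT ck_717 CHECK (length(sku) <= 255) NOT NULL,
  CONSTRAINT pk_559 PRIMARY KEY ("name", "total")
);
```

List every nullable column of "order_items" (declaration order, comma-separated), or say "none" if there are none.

- phone: CHECK does not forbid NULL (a CHECK constraint passes when its expression is NULL) → nullable.
- currency: CHECK does not forbid NULL (a CHECK constraint passes when its expression is NULL) → nullable.
- stock: declared NOT NULL → not nullable.
- name: UNIQUE does not imply NOT NULL → nullable.
- sku: part of the PRIMARY KEY, which implies NOT NULL → not nullable.
- rating: part of the PRIMARY KEY, which implies NOT NULL → not nullable.
- description: no NOT NULL constraint applies → nullable.
- order_item_id: part of the PRIMARY KEY, which implies NOT NULL → not nullable.

phone, currency, name, description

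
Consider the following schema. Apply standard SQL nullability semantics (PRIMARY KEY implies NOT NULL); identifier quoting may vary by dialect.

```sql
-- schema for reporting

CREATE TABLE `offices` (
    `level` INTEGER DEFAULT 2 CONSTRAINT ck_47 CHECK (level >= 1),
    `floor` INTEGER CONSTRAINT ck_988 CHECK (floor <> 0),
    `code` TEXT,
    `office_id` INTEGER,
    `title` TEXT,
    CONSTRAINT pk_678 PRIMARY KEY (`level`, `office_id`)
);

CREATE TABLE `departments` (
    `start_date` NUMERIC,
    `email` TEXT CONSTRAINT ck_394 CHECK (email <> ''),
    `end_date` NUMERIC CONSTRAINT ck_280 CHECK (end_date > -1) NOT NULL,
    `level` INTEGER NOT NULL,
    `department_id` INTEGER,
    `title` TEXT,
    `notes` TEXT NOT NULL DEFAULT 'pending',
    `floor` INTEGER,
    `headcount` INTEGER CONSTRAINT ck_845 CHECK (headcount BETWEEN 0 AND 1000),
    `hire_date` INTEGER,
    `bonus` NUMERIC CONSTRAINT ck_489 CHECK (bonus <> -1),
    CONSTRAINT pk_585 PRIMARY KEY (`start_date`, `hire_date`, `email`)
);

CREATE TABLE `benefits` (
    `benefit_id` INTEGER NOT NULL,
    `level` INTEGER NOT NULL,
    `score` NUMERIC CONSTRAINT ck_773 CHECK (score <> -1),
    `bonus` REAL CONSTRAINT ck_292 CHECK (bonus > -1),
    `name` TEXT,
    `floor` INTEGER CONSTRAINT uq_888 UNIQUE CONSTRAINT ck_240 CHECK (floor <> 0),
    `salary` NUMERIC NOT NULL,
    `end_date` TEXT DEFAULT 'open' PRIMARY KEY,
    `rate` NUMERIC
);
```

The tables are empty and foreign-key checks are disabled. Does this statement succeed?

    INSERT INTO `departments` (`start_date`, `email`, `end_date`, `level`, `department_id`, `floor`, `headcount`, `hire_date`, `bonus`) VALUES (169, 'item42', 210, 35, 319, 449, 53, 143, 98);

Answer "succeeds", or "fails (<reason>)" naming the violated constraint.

succeeds

NOT NULL columns: email is supplied; end_date is supplied; hire_date is supplied; level is supplied; notes defaults to 'pending'; start_date is supplied.
CHECK constraints: 'item42' satisfies (email <> ''); 210 satisfies (end_date > -1); 53 satisfies (headcount BETWEEN 0 AND 1000); 98 satisfies (bonus <> -1).
No constraint is violated.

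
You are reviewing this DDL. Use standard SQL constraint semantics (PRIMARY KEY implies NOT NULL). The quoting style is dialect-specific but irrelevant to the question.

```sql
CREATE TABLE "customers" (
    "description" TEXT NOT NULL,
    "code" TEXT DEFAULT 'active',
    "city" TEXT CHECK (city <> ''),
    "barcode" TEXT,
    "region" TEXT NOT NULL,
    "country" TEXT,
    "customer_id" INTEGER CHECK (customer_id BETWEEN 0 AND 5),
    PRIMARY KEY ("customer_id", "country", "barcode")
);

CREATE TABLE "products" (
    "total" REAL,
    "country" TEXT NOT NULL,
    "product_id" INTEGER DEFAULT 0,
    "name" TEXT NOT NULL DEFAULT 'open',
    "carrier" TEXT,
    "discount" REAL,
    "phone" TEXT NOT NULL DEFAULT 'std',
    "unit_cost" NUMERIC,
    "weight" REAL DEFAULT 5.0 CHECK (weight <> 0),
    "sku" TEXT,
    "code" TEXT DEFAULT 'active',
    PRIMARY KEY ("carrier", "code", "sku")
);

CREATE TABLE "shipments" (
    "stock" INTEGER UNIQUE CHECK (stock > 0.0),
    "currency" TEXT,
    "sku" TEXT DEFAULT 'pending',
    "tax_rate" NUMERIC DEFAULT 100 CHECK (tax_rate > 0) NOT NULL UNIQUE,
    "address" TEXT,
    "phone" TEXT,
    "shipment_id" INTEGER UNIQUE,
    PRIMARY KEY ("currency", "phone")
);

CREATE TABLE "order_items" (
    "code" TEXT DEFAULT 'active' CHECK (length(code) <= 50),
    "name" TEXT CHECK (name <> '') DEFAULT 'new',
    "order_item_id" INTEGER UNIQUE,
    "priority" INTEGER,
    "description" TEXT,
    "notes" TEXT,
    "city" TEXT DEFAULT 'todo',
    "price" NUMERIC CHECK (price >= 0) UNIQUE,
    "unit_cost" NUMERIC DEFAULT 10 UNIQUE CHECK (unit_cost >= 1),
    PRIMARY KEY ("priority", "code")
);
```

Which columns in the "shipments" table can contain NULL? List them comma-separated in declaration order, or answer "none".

stock, sku, address, shipment_id

- stock: CHECK does not forbid NULL (a CHECK constraint passes when its expression is NULL) → nullable.
- currency: part of the PRIMARY KEY, which implies NOT NULL → not nullable.
- sku: DEFAULT only fills an omitted column; an explicit NULL is still allowed → nullable.
- tax_rate: declared NOT NULL → not nullable.
- address: no NOT NULL constraint applies → nullable.
- phone: part of the PRIMARY KEY, which implies NOT NULL → not nullable.
- shipment_id: UNIQUE does not imply NOT NULL → nullable.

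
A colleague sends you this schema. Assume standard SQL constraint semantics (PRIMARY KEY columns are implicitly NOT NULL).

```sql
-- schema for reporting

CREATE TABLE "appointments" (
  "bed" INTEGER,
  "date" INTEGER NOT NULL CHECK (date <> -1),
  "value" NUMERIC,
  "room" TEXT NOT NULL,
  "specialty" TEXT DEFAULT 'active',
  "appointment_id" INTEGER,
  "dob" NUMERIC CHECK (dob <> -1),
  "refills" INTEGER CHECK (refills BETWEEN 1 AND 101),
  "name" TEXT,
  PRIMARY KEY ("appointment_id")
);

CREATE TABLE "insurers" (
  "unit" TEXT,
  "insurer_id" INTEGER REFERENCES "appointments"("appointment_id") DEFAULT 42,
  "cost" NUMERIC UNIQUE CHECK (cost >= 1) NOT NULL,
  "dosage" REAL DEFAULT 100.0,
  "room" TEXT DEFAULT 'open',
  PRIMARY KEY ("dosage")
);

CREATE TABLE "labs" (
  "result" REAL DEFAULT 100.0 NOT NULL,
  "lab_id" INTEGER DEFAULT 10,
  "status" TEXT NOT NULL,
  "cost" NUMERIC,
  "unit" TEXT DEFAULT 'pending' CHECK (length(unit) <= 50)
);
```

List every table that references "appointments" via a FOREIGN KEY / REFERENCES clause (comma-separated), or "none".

- insurers.insurer_id references appointments(appointment_id).

insurers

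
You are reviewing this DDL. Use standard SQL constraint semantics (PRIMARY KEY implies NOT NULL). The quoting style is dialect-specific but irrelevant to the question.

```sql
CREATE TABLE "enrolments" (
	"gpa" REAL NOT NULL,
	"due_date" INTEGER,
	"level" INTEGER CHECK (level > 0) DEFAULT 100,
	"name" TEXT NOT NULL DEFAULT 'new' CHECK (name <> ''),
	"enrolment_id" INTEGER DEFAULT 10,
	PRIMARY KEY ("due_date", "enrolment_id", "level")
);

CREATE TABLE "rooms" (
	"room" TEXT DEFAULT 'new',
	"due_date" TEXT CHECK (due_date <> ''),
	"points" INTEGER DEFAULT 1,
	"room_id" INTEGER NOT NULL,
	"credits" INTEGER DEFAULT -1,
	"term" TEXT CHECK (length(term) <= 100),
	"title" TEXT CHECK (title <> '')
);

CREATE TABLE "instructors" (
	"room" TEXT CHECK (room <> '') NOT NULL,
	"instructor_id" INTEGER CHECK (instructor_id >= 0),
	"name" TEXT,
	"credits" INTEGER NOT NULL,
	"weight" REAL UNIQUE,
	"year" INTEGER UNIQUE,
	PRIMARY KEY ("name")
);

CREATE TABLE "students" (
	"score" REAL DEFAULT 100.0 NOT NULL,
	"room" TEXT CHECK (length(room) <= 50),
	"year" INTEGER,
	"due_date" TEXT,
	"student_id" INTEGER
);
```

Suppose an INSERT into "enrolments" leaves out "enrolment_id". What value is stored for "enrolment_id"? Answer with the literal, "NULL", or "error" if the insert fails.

enrolment_id has an explicit DEFAULT 10.
When the column is omitted from an INSERT, that default is used.

10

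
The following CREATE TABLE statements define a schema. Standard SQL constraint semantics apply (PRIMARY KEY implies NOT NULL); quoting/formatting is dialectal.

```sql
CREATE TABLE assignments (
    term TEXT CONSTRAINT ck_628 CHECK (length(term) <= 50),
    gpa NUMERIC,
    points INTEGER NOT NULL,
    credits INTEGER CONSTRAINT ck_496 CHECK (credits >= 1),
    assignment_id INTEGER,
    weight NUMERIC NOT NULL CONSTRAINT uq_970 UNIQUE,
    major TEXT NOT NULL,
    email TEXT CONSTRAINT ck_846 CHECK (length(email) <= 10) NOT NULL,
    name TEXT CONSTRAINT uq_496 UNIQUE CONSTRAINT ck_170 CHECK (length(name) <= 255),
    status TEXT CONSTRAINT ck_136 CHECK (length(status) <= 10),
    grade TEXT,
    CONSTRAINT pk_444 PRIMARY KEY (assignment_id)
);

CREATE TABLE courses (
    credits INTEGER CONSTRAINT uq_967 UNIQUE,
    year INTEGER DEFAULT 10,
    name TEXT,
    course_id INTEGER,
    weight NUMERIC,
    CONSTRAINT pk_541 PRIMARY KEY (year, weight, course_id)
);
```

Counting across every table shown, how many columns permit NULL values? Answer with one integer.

assignments: 6 nullable (term, gpa, credits, name, status, grade — PK (assignment_id) and explicit NOT NULL columns excluded).
courses: 2 nullable (credits, name — PK (year, weight, course_id) and explicit NOT NULL columns excluded).
Total: 6 + 2 = 8.

8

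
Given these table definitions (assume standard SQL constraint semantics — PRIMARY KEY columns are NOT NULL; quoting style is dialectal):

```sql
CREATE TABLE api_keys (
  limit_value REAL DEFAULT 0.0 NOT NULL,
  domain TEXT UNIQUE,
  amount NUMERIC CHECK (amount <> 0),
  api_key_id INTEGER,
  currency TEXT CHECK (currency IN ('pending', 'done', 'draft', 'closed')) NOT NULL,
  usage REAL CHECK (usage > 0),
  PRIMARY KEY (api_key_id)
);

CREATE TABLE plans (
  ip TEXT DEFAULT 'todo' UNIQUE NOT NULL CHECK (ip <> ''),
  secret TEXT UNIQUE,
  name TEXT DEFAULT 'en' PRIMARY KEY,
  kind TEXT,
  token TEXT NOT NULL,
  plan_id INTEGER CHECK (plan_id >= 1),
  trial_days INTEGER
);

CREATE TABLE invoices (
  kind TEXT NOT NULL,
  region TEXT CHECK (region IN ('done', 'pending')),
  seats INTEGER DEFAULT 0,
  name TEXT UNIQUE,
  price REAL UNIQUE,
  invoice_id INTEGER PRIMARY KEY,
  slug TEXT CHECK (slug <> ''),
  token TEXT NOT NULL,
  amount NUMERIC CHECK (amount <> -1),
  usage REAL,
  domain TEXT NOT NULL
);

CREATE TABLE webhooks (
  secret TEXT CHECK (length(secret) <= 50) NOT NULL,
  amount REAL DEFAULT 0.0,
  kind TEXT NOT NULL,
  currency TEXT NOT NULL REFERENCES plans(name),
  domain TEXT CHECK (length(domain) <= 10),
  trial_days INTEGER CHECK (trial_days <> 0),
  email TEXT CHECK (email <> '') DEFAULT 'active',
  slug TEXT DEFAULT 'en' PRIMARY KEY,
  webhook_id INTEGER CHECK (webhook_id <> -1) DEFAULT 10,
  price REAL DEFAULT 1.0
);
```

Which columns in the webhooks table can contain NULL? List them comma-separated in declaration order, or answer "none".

- secret: declared NOT NULL → not nullable.
- amount: DEFAULT only fills an omitted column; an explicit NULL is still allowed → nullable.
- kind: declared NOT NULL → not nullable.
- currency: declared NOT NULL → not nullable.
- domain: CHECK does not forbid NULL (a CHECK constraint passes when its expression is NULL) → nullable.
- trial_days: CHECK does not forbid NULL (a CHECK constraint passes when its expression is NULL) → nullable.
- email: CHECK does not forbid NULL (a CHECK constraint passes when its expression is NULL) → nullable.
- slug: part of the PRIMARY KEY, which implies NOT NULL → not nullable.
- webhook_id: CHECK does not forbid NULL (a CHECK constraint passes when its expression is NULL) → nullable.
- price: DEFAULT only fills an omitted column; an explicit NULL is still allowed → nullable.

amount, domain, trial_days, email, webhook_id, price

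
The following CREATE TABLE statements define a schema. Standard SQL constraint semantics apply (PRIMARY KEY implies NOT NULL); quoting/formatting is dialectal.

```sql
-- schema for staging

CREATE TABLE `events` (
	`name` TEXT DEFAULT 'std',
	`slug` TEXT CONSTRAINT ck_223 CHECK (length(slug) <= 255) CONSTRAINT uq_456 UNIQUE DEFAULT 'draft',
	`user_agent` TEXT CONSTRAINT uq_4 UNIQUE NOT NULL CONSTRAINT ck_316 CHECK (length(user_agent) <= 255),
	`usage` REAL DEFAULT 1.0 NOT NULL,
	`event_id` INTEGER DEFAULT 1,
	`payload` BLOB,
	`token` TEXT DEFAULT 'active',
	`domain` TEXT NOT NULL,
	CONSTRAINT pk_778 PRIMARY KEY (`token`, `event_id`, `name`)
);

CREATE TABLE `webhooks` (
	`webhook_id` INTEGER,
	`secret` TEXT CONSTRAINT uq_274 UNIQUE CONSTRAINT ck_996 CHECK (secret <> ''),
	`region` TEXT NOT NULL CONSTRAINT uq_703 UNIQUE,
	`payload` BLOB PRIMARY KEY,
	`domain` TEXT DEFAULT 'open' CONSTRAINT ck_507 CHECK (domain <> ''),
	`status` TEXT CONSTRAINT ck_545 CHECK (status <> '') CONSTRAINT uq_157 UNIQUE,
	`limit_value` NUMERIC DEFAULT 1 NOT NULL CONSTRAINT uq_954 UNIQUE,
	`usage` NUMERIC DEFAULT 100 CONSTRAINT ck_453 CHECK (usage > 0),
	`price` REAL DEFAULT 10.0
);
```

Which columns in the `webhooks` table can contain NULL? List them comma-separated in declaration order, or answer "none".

- webhook_id: no NOT NULL constraint applies → nullable.
- secret: CHECK does not forbid NULL (a CHECK constraint passes when its expression is NULL) → nullable.
- region: declared NOT NULL → not nullable.
- payload: part of the PRIMARY KEY, which implies NOT NULL → not nullable.
- domain: CHECK does not forbid NULL (a CHECK constraint passes when its expression is NULL) → nullable.
- status: CHECK does not forbid NULL (a CHECK constraint passes when its expression is NULL) → nullable.
- limit_value: declared NOT NULL → not nullable.
- usage: CHECK does not forbid NULL (a CHECK constraint passes when its expression is NULL) → nullable.
- price: DEFAULT only fills an omitted column; an explicit NULL is still allowed → nullable.

webhook_id, secret, domain, status, usage, price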